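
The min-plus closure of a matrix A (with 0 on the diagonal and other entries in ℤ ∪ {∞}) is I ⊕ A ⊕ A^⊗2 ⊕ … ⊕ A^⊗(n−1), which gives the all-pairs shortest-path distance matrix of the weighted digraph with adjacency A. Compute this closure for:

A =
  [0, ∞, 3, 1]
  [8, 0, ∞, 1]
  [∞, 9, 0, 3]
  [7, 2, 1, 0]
Closure =
  [0, 3, 2, 1]
  [8, 0, 2, 1]
  [10, 5, 0, 3]
  [7, 2, 1, 0]

This is the Floyd-Warshall all-pairs shortest-path computation. For each intermediate vertex k = 0, 1, …, 3, update dist[i][j] ← min(dist[i][j], dist[i][k] + dist[k][j]). The final matrix gives, for each (i, j), the minimum total weight of any directed path from i to j (possibly empty when i = j).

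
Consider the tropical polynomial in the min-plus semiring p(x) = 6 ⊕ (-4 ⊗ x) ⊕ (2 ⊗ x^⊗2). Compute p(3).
p(3) = -1

A tropical monomial a ⊗ x^⊗i evaluates to a + i · x. Evaluating each term at x = 3:
  Term 0 contributes 6 + 0 · 3 = 6
  Term 1 contributes -4 + 1 · 3 = -1
  Term 2 contributes 2 + 2 · 3 = 8
p(3) = ⊕ of these = min[6, -1, 8] = -1.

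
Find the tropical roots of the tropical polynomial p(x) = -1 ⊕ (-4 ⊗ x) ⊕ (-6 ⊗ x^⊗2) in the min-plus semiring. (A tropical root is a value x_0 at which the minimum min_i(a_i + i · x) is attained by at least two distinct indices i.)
Roots: {2, 3}

Each tropical root is a break point of the lower envelope of the lines y = a_i + i · x (there are 3 lines, with slopes 0, 1, ..., 2). Only the lines that attain the minimum somewhere contribute to roots; other lines are dominated. Here the surviving (envelope) indices are i = 2, i = 1, i = 0.
Intersections between consecutive envelope lines give the roots: for adjacent envelope indices i < j the intersection is x = (a_i − a_j) / (j − i). Reading off the sorted break points: {2, 3}.
Verification: at each break x_0, at least two indices attain the minimum of min_i(a_i + i · x_0).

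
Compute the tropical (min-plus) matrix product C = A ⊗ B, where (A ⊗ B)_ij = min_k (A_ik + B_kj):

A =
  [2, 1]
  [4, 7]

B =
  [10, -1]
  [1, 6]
A ⊗ B =
  [2, 1]
  [8, 3]

Apply the min-plus product entry-by-entry:
  C[0][0] = min over k of (A[0][0] + B[0][0] = 2 + 10 = 12, A[0][1] + B[1][0] = 1 + 1 = 2) = 2 (attained at k = 1)
  C[0][1] = min over k of (A[0][0] + B[0][1] = 2 + -1 = 1, A[0][1] + B[1][1] = 1 + 6 = 7) = 1 (attained at k = 0)
  C[1][0] = min over k of (A[1][0] + B[0][0] = 4 + 10 = 14, A[1][1] + B[1][0] = 7 + 1 = 8) = 8 (attained at k = 1)
  C[1][1] = min over k of (A[1][0] + B[0][1] = 4 + -1 = 3, A[1][1] + B[1][1] = 7 + 6 = 13) = 3 (attained at k = 0)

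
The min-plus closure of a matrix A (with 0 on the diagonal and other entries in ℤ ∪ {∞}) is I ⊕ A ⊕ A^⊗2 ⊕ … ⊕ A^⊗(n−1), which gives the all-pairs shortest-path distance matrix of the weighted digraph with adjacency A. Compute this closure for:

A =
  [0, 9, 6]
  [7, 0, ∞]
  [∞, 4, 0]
Closure =
  [0, 9, 6]
  [7, 0, 13]
  [11, 4, 0]

This is the Floyd-Warshall all-pairs shortest-path computation. For each intermediate vertex k = 0, 1, …, 2, update dist[i][j] ← min(dist[i][j], dist[i][k] + dist[k][j]). The final matrix gives, for each (i, j), the minimum total weight of any directed path from i to j (possibly empty when i = j).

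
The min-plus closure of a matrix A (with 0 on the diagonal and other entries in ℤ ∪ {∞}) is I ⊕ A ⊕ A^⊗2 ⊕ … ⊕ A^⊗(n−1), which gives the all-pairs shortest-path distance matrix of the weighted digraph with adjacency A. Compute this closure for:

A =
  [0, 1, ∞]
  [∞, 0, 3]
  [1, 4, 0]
Closure =
  [0, 1, 4]
  [4, 0, 3]
  [1, 2, 0]

This is the Floyd-Warshall all-pairs shortest-path computation. For each intermediate vertex k = 0, 1, …, 2, update dist[i][j] ← min(dist[i][j], dist[i][k] + dist[k][j]). The final matrix gives, for each (i, j), the minimum total weight of any directed path from i to j (possibly empty when i = j).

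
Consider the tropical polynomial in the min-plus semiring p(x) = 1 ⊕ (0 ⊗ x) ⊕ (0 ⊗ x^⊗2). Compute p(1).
p(1) = 1

A tropical monomial a ⊗ x^⊗i evaluates to a + i · x. Evaluating each term at x = 1:
  Term 0 contributes 1 + 0 · 1 = 1
  Term 1 contributes 0 + 1 · 1 = 1
  Term 2 contributes 0 + 2 · 1 = 2
p(1) = ⊕ of these = min[1, 1, 2] = 1.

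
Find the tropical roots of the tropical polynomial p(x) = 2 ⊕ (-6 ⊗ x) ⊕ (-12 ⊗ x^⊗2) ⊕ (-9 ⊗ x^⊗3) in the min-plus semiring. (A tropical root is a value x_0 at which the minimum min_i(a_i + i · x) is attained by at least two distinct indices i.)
Roots: {-3, 6, 8}

Each tropical root is a break point of the lower envelope of the lines y = a_i + i · x (there are 4 lines, with slopes 0, 1, ..., 3). Only the lines that attain the minimum somewhere contribute to roots; other lines are dominated. Here the surviving (envelope) indices are i = 3, i = 2, i = 1, i = 0.
Intersections between consecutive envelope lines give the roots: for adjacent envelope indices i < j the intersection is x = (a_i − a_j) / (j − i). Reading off the sorted break points: {-3, 6, 8}.
Verification: at each break x_0, at least two indices attain the minimum of min_i(a_i + i · x_0).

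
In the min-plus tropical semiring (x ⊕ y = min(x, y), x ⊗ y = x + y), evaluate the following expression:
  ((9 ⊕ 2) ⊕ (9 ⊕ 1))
((9 ⊕ 2) ⊕ (9 ⊕ 1)) = 1

Expand innermost to outermost. Recall ⊕ takes the minimum of its arguments and ⊗ takes their sum. Working out the expression ((9 ⊕ 2) ⊕ (9 ⊕ 1)) gives 1.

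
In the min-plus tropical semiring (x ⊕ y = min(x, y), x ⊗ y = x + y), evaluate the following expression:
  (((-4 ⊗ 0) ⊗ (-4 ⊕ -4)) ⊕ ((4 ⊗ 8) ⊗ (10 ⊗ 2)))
(((-4 ⊗ 0) ⊗ (-4 ⊕ -4)) ⊕ ((4 ⊗ 8) ⊗ (10 ⊗ 2))) = -8

Expand innermost to outermost. Recall ⊕ takes the minimum of its arguments and ⊗ takes their sum. Working out the expression (((-4 ⊗ 0) ⊗ (-4 ⊕ -4)) ⊕ ((4 ⊗ 8) ⊗ (10 ⊗ 2))) gives -8.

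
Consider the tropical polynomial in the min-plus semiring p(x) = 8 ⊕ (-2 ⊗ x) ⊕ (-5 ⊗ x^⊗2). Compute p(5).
p(5) = 3

A tropical monomial a ⊗ x^⊗i evaluates to a + i · x. Evaluating each term at x = 5:
  Term 0 contributes 8 + 0 · 5 = 8
  Term 1 contributes -2 + 1 · 5 = 3
  Term 2 contributes -5 + 2 · 5 = 5
p(5) = ⊕ of these = min[8, 3, 5] = 3.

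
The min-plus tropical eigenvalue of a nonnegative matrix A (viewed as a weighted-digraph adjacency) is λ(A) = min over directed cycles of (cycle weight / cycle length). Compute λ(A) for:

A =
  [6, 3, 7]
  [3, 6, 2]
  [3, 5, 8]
λ(A) = 8/3

Enumerate directed cycles and compute their means (weight / length). Sample:
  cycle 0 → 0: weight = 6, length = 1, mean = 6/1 ≈ 6.000
  cycle 1 → 1: weight = 6, length = 1, mean = 6/1 ≈ 6.000
  cycle 2 → 2: weight = 8, length = 1, mean = 8/1 ≈ 8.000
  cycle 0 → 1 → 0: weight = 6, length = 2, mean = 6/2 ≈ 3.000
  cycle 0 → 2 → 0: weight = 10, length = 2, mean = 10/2 ≈ 5.000
  cycle 1 → 0 → 1: weight = 6, length = 2, mean = 6/2 ≈ 3.000
Minimum mean = 2.667, attained e.g. along the cycle 0 → 1 → 2 → 0 with weight 8 and length 3. So λ(A) = 8/3 = 8/3.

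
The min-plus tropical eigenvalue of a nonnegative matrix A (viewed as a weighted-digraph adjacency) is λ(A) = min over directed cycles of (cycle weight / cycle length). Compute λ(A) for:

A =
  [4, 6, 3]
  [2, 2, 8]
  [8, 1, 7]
λ(A) = 2

Enumerate directed cycles and compute their means (weight / length). Sample:
  cycle 0 → 0: weight = 4, length = 1, mean = 4/1 ≈ 4.000
  cycle 1 → 1: weight = 2, length = 1, mean = 2/1 ≈ 2.000
  cycle 2 → 2: weight = 7, length = 1, mean = 7/1 ≈ 7.000
  cycle 0 → 1 → 0: weight = 8, length = 2, mean = 8/2 ≈ 4.000
  cycle 0 → 2 → 0: weight = 11, length = 2, mean = 11/2 ≈ 5.500
  cycle 1 → 0 → 1: weight = 8, length = 2, mean = 8/2 ≈ 4.000
Minimum mean = 2.000, attained e.g. along the cycle 1 → 1 with weight 2 and length 1. So λ(A) = 2/1 = 2.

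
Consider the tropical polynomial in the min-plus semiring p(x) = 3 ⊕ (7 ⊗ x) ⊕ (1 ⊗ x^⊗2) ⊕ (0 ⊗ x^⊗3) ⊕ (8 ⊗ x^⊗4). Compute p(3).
p(3) = 3

A tropical monomial a ⊗ x^⊗i evaluates to a + i · x. Evaluating each term at x = 3:
  Term 0 contributes 3 + 0 · 3 = 3
  Term 1 contributes 7 + 1 · 3 = 10
  Term 2 contributes 1 + 2 · 3 = 7
  Term 3 contributes 0 + 3 · 3 = 9
  Term 4 contributes 8 + 4 · 3 = 20
p(3) = ⊕ of these = min[3, 10, 7, 9, 20] = 3.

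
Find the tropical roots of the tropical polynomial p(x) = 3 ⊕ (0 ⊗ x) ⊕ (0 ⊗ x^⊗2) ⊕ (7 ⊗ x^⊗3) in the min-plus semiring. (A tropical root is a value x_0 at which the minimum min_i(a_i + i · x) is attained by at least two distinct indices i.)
Roots: {-7, 0, 3}

Each tropical root is a break point of the lower envelope of the lines y = a_i + i · x (there are 4 lines, with slopes 0, 1, ..., 3). Only the lines that attain the minimum somewhere contribute to roots; other lines are dominated. Here the surviving (envelope) indices are i = 3, i = 2, i = 1, i = 0.
Intersections between consecutive envelope lines give the roots: for adjacent envelope indices i < j the intersection is x = (a_i − a_j) / (j − i). Reading off the sorted break points: {-7, 0, 3}.
Verification: at each break x_0, at least two indices attain the minimum of min_i(a_i + i · x_0).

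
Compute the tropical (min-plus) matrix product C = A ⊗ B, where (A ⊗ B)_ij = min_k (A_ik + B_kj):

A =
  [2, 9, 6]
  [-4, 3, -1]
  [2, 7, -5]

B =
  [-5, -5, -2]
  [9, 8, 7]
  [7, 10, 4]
A ⊗ B =
  [-3, -3, 0]
  [-9, -9, -6]
  [-3, -3, -1]

Apply the min-plus product entry-by-entry:
  C[0][0] = min over k of (A[0][0] + B[0][0] = 2 + -5 = -3, A[0][1] + B[1][0] = 9 + 9 = 18, A[0][2] + B[2][0] = 6 + 7 = 13) = -3 (attained at k = 0)
  C[0][1] = min over k of (A[0][0] + B[0][1] = 2 + -5 = -3, A[0][1] + B[1][1] = 9 + 8 = 17, A[0][2] + B[2][1] = 6 + 10 = 16) = -3 (attained at k = 0)
  C[0][2] = min over k of (A[0][0] + B[0][2] = 2 + -2 = 0, A[0][1] + B[1][2] = 9 + 7 = 16, A[0][2] + B[2][2] = 6 + 4 = 10) = 0 (attained at k = 0)
  C[1][0] = min over k of (A[1][0] + B[0][0] = -4 + -5 = -9, A[1][1] + B[1][0] = 3 + 9 = 12, A[1][2] + B[2][0] = -1 + 7 = 6) = -9 (attained at k = 0)
  C[1][1] = min over k of (A[1][0] + B[0][1] = -4 + -5 = -9, A[1][1] + B[1][1] = 3 + 8 = 11, A[1][2] + B[2][1] = -1 + 10 = 9) = -9 (attained at k = 0)
  C[1][2] = min over k of (A[1][0] + B[0][2] = -4 + -2 = -6, A[1][1] + B[1][2] = 3 + 7 = 10, A[1][2] + B[2][2] = -1 + 4 = 3) = -6 (attained at k = 0)
  C[2][0] = min over k of (A[2][0] + B[0][0] = 2 + -5 = -3, A[2][1] + B[1][0] = 7 + 9 = 16, A[2][2] + B[2][0] = -5 + 7 = 2) = -3 (attained at k = 0)
  C[2][1] = min over k of (A[2][0] + B[0][1] = 2 + -5 = -3, A[2][1] + B[1][1] = 7 + 8 = 15, A[2][2] + B[2][1] = -5 + 10 = 5) = -3 (attained at k = 0)
  C[2][2] = min over k of (A[2][0] + B[0][2] = 2 + -2 = 0, A[2][1] + B[1][2] = 7 + 7 = 14, A[2][2] + B[2][2] = -5 + 4 = -1) = -1 (attained at k = 2)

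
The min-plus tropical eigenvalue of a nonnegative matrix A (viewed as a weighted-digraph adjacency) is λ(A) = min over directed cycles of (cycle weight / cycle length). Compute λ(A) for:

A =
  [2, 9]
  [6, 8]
λ(A) = 2

Enumerate directed cycles and compute their means (weight / length). Sample:
  cycle 0 → 0: weight = 2, length = 1, mean = 2/1 ≈ 2.000
  cycle 1 → 1: weight = 8, length = 1, mean = 8/1 ≈ 8.000
  cycle 0 → 1 → 0: weight = 15, length = 2, mean = 15/2 ≈ 7.500
  cycle 1 → 0 → 1: weight = 15, length = 2, mean = 15/2 ≈ 7.500
Minimum mean = 2.000, attained e.g. along the cycle 0 → 0 with weight 2 and length 1. So λ(A) = 2/1 = 2.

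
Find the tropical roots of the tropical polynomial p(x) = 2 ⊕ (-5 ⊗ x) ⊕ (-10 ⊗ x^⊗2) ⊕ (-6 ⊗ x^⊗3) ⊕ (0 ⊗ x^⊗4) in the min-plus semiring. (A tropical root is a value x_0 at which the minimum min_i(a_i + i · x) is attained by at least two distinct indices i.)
Roots: {-6, -4, 5, 7}

Each tropical root is a break point of the lower envelope of the lines y = a_i + i · x (there are 5 lines, with slopes 0, 1, ..., 4). Only the lines that attain the minimum somewhere contribute to roots; other lines are dominated. Here the surviving (envelope) indices are i = 4, i = 3, i = 2, i = 1, i = 0.
Intersections between consecutive envelope lines give the roots: for adjacent envelope indices i < j the intersection is x = (a_i − a_j) / (j − i). Reading off the sorted break points: {-6, -4, 5, 7}.
Verification: at each break x_0, at least two indices attain the minimum of min_i(a_i + i · x_0).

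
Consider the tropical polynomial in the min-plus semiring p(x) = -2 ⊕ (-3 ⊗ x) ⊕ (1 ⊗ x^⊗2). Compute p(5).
p(5) = -2

A tropical monomial a ⊗ x^⊗i evaluates to a + i · x. Evaluating each term at x = 5:
  Term 0 contributes -2 + 0 · 5 = -2
  Term 1 contributes -3 + 1 · 5 = 2
  Term 2 contributes 1 + 2 · 5 = 11
p(5) = ⊕ of these = min[-2, 2, 11] = -2.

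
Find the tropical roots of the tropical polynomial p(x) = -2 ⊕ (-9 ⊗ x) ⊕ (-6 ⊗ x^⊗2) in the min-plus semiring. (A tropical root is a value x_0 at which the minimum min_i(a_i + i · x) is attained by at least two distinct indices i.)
Roots: {-3, 7}

Each tropical root is a break point of the lower envelope of the lines y = a_i + i · x (there are 3 lines, with slopes 0, 1, ..., 2). Only the lines that attain the minimum somewhere contribute to roots; other lines are dominated. Here the surviving (envelope) indices are i = 2, i = 1, i = 0.
Intersections between consecutive envelope lines give the roots: for adjacent envelope indices i < j the intersection is x = (a_i − a_j) / (j − i). Reading off the sorted break points: {-3, 7}.
Verification: at each break x_0, at least two indices attain the minimum of min_i(a_i + i · x_0).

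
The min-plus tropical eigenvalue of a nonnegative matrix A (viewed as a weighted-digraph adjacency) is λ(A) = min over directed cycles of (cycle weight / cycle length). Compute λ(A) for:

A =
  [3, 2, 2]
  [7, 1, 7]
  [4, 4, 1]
λ(A) = 1

Enumerate directed cycles and compute their means (weight / length). Sample:
  cycle 0 → 0: weight = 3, length = 1, mean = 3/1 ≈ 3.000
  cycle 1 → 1: weight = 1, length = 1, mean = 1/1 ≈ 1.000
  cycle 2 → 2: weight = 1, length = 1, mean = 1/1 ≈ 1.000
  cycle 0 → 1 → 0: weight = 9, length = 2, mean = 9/2 ≈ 4.500
  cycle 0 → 2 → 0: weight = 6, length = 2, mean = 6/2 ≈ 3.000
  cycle 1 → 0 → 1: weight = 9, length = 2, mean = 9/2 ≈ 4.500
Minimum mean = 1.000, attained e.g. along the cycle 1 → 1 with weight 1 and length 1. So λ(A) = 1/1 = 1.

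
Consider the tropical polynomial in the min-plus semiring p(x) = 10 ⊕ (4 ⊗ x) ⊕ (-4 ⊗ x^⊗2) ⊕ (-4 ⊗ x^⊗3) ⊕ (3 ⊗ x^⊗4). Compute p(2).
p(2) = 0

A tropical monomial a ⊗ x^⊗i evaluates to a + i · x. Evaluating each term at x = 2:
  Term 0 contributes 10 + 0 · 2 = 10
  Term 1 contributes 4 + 1 · 2 = 6
  Term 2 contributes -4 + 2 · 2 = 0
  Term 3 contributes -4 + 3 · 2 = 2
  Term 4 contributes 3 + 4 · 2 = 11
p(2) = ⊕ of these = min[10, 6, 0, 2, 11] = 0.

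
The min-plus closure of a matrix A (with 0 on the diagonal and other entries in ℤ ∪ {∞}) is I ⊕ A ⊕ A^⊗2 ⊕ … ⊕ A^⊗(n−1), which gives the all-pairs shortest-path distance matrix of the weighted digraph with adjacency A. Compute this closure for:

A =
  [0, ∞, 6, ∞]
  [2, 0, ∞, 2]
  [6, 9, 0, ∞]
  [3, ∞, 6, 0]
Closure =
  [0, 15, 6, 17]
  [2, 0, 8, 2]
  [6, 9, 0, 11]
  [3, 15, 6, 0]

This is the Floyd-Warshall all-pairs shortest-path computation. For each intermediate vertex k = 0, 1, …, 3, update dist[i][j] ← min(dist[i][j], dist[i][k] + dist[k][j]). The final matrix gives, for each (i, j), the minimum total weight of any directed path from i to j (possibly empty when i = j).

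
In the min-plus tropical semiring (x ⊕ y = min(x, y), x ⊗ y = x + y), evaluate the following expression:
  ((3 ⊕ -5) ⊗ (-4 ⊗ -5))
((3 ⊕ -5) ⊗ (-4 ⊗ -5)) = -14

Expand innermost to outermost. Recall ⊕ takes the minimum of its arguments and ⊗ takes their sum. Working out the expression ((3 ⊕ -5) ⊗ (-4 ⊗ -5)) gives -14.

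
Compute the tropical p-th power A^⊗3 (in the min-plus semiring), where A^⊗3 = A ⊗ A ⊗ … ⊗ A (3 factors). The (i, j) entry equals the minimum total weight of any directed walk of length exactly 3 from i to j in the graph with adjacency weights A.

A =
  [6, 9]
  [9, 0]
A^⊗3 =
  [18, 9]
  [9, 0]

Each entry (A^⊗3)_ij equals the minimum over all length-3 walks i = v_0 → v_1 → … → v_3 = j of Σ_t A[v_t][v_{t+1}]. For example, for (i, j) = (0, 1) we minimise over 4 possible intermediate vertex sequences; the minimum is 9, attained along the walk 0 → 1 → 1 → 1.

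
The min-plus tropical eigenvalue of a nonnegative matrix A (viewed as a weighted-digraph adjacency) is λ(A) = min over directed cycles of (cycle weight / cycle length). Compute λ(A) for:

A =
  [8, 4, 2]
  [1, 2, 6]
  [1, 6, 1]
λ(A) = 1

Enumerate directed cycles and compute their means (weight / length). Sample:
  cycle 0 → 0: weight = 8, length = 1, mean = 8/1 ≈ 8.000
  cycle 1 → 1: weight = 2, length = 1, mean = 2/1 ≈ 2.000
  cycle 2 → 2: weight = 1, length = 1, mean = 1/1 ≈ 1.000
  cycle 0 → 1 → 0: weight = 5, length = 2, mean = 5/2 ≈ 2.500
  cycle 0 → 2 → 0: weight = 3, length = 2, mean = 3/2 ≈ 1.500
  cycle 1 → 0 → 1: weight = 5, length = 2, mean = 5/2 ≈ 2.500
Minimum mean = 1.000, attained e.g. along the cycle 2 → 2 with weight 1 and length 1. So λ(A) = 1/1 = 1.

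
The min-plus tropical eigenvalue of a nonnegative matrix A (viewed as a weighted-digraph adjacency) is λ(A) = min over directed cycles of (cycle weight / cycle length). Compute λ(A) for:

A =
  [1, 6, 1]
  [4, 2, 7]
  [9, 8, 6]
λ(A) = 1

Enumerate directed cycles and compute their means (weight / length). Sample:
  cycle 0 → 0: weight = 1, length = 1, mean = 1/1 ≈ 1.000
  cycle 1 → 1: weight = 2, length = 1, mean = 2/1 ≈ 2.000
  cycle 2 → 2: weight = 6, length = 1, mean = 6/1 ≈ 6.000
  cycle 0 → 1 → 0: weight = 10, length = 2, mean = 10/2 ≈ 5.000
  cycle 0 → 2 → 0: weight = 10, length = 2, mean = 10/2 ≈ 5.000
  cycle 1 → 0 → 1: weight = 10, length = 2, mean = 10/2 ≈ 5.000
Minimum mean = 1.000, attained e.g. along the cycle 0 → 0 with weight 1 and length 1. So λ(A) = 1/1 = 1.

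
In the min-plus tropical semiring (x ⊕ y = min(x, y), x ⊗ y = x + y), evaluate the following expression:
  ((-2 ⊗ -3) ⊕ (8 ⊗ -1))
((-2 ⊗ -3) ⊕ (8 ⊗ -1)) = -5

Expand innermost to outermost. Recall ⊕ takes the minimum of its arguments and ⊗ takes their sum. Working out the expression ((-2 ⊗ -3) ⊕ (8 ⊗ -1)) gives -5.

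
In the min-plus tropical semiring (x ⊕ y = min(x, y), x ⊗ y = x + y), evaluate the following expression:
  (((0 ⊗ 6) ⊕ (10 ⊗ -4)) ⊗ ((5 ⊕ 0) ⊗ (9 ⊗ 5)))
(((0 ⊗ 6) ⊕ (10 ⊗ -4)) ⊗ ((5 ⊕ 0) ⊗ (9 ⊗ 5))) = 20

Expand innermost to outermost. Recall ⊕ takes the minimum of its arguments and ⊗ takes their sum. Working out the expression (((0 ⊗ 6) ⊕ (10 ⊗ -4)) ⊗ ((5 ⊕ 0) ⊗ (9 ⊗ 5))) gives 20.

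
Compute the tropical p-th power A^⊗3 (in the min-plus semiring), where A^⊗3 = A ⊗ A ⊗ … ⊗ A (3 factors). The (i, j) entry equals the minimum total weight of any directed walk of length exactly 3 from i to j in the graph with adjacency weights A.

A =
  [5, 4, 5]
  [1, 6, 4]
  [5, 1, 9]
A^⊗3 =
  [7, 9, 10]
  [6, 7, 9]
  [7, 6, 7]

Each entry (A^⊗3)_ij equals the minimum over all length-3 walks i = v_0 → v_1 → … → v_3 = j of Σ_t A[v_t][v_{t+1}]. For example, for (i, j) = (0, 2) we minimise over 9 possible intermediate vertex sequences; the minimum is 10, attained along the walk 0 → 1 → 0 → 2.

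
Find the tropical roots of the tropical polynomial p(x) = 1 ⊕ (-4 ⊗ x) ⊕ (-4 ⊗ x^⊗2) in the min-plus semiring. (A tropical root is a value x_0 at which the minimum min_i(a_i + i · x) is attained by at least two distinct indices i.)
Roots: {0, 5}

Each tropical root is a break point of the lower envelope of the lines y = a_i + i · x (there are 3 lines, with slopes 0, 1, ..., 2). Only the lines that attain the minimum somewhere contribute to roots; other lines are dominated. Here the surviving (envelope) indices are i = 2, i = 1, i = 0.
Intersections between consecutive envelope lines give the roots: for adjacent envelope indices i < j the intersection is x = (a_i − a_j) / (j − i). Reading off the sorted break points: {0, 5}.
Verification: at each break x_0, at least two indices attain the minimum of min_i(a_i + i · x_0).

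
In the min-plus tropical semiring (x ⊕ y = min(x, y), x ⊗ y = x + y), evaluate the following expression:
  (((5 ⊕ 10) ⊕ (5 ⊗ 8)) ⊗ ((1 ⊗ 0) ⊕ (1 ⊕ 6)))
(((5 ⊕ 10) ⊕ (5 ⊗ 8)) ⊗ ((1 ⊗ 0) ⊕ (1 ⊕ 6))) = 6

Expand innermost to outermost. Recall ⊕ takes the minimum of its arguments and ⊗ takes their sum. Working out the expression (((5 ⊕ 10) ⊕ (5 ⊗ 8)) ⊗ ((1 ⊗ 0) ⊕ (1 ⊕ 6))) gives 6.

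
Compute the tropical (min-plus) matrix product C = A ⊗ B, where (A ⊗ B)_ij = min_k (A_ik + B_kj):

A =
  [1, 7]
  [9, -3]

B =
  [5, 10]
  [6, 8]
A ⊗ B =
  [6, 11]
  [3, 5]

Apply the min-plus product entry-by-entry:
  C[0][0] = min over k of (A[0][0] + B[0][0] = 1 + 5 = 6, A[0][1] + B[1][0] = 7 + 6 = 13) = 6 (attained at k = 0)
  C[0][1] = min over k of (A[0][0] + B[0][1] = 1 + 10 = 11, A[0][1] + B[1][1] = 7 + 8 = 15) = 11 (attained at k = 0)
  C[1][0] = min over k of (A[1][0] + B[0][0] = 9 + 5 = 14, A[1][1] + B[1][0] = -3 + 6 = 3) = 3 (attained at k = 1)
  C[1][1] = min over k of (A[1][0] + B[0][1] = 9 + 10 = 19, A[1][1] + B[1][1] = -3 + 8 = 5) = 5 (attained at k = 1)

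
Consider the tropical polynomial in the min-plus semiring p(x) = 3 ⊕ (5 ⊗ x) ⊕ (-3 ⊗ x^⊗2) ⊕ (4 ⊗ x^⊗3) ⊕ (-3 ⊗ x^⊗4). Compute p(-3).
p(-3) = -15

A tropical monomial a ⊗ x^⊗i evaluates to a + i · x. Evaluating each term at x = -3:
  Term 0 contributes 3 + 0 · -3 = 3
  Term 1 contributes 5 + 1 · -3 = 2
  Term 2 contributes -3 + 2 · -3 = -9
  Term 3 contributes 4 + 3 · -3 = -5
  Term 4 contributes -3 + 4 · -3 = -15
p(-3) = ⊕ of these = min[3, 2, -9, -5, -15] = -15.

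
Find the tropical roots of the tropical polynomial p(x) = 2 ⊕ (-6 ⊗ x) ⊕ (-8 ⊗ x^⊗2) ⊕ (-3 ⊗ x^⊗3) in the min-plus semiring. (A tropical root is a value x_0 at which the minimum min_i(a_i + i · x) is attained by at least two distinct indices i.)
Roots: {-5, 2, 8}

Each tropical root is a break point of the lower envelope of the lines y = a_i + i · x (there are 4 lines, with slopes 0, 1, ..., 3). Only the lines that attain the minimum somewhere contribute to roots; other lines are dominated. Here the surviving (envelope) indices are i = 3, i = 2, i = 1, i = 0.
Intersections between consecutive envelope lines give the roots: for adjacent envelope indices i < j the intersection is x = (a_i − a_j) / (j − i). Reading off the sorted break points: {-5, 2, 8}.
Verification: at each break x_0, at least two indices attain the minimum of min_i(a_i + i · x_0).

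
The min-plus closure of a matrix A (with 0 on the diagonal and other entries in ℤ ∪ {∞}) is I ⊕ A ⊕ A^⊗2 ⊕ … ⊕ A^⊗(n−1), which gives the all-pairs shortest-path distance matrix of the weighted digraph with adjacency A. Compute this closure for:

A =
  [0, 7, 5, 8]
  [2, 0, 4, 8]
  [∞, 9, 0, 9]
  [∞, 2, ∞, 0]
Closure =
  [0, 7, 5, 8]
  [2, 0, 4, 8]
  [11, 9, 0, 9]
  [4, 2, 6, 0]

This is the Floyd-Warshall all-pairs shortest-path computation. For each intermediate vertex k = 0, 1, …, 3, update dist[i][j] ← min(dist[i][j], dist[i][k] + dist[k][j]). The final matrix gives, for each (i, j), the minimum total weight of any directed path from i to j (possibly empty when i = j).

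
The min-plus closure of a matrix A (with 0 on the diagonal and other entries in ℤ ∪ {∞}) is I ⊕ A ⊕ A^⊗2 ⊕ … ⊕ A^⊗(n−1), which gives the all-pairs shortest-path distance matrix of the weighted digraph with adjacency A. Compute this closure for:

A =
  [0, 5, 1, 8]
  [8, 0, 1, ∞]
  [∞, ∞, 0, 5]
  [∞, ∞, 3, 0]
Closure =
  [0, 5, 1, 6]
  [8, 0, 1, 6]
  [∞, ∞, 0, 5]
  [∞, ∞, 3, 0]

This is the Floyd-Warshall all-pairs shortest-path computation. For each intermediate vertex k = 0, 1, …, 3, update dist[i][j] ← min(dist[i][j], dist[i][k] + dist[k][j]). The final matrix gives, for each (i, j), the minimum total weight of any directed path from i to j (possibly empty when i = j).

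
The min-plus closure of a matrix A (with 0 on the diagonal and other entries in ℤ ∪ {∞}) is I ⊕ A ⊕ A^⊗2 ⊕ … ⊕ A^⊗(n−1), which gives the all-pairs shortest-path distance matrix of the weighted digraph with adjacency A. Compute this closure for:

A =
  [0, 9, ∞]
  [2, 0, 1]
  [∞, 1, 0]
Closure =
  [0, 9, 10]
  [2, 0, 1]
  [3, 1, 0]

This is the Floyd-Warshall all-pairs shortest-path computation. For each intermediate vertex k = 0, 1, …, 2, update dist[i][j] ← min(dist[i][j], dist[i][k] + dist[k][j]). The final matrix gives, for each (i, j), the minimum total weight of any directed path from i to j (possibly empty when i = j).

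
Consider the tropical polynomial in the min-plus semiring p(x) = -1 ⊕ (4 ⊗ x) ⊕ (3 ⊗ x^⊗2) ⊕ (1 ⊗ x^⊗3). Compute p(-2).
p(-2) = -5

A tropical monomial a ⊗ x^⊗i evaluates to a + i · x. Evaluating each term at x = -2:
  Term 0 contributes -1 + 0 · -2 = -1
  Term 1 contributes 4 + 1 · -2 = 2
  Term 2 contributes 3 + 2 · -2 = -1
  Term 3 contributes 1 + 3 · -2 = -5
p(-2) = ⊕ of these = min[-1, 2, -1, -5] = -5.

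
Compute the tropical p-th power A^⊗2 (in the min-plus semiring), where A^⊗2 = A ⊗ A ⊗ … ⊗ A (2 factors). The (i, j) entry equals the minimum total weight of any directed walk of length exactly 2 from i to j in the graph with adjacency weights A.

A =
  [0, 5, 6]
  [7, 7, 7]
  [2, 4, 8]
A^⊗2 =
  [0, 5, 6]
  [7, 11, 13]
  [2, 7, 8]

Each entry (A^⊗2)_ij equals the minimum over all length-2 walks i = v_0 → v_1 → … → v_2 = j of Σ_t A[v_t][v_{t+1}]. For example, for (i, j) = (0, 2) we minimise over 3 possible intermediate vertex sequences; the minimum is 6, attained along the walk 0 → 0 → 2.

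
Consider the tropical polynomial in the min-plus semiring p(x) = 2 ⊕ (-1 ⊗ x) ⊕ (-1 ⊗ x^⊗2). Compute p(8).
p(8) = 2

A tropical monomial a ⊗ x^⊗i evaluates to a + i · x. Evaluating each term at x = 8:
  Term 0 contributes 2 + 0 · 8 = 2
  Term 1 contributes -1 + 1 · 8 = 7
  Term 2 contributes -1 + 2 · 8 = 15
p(8) = ⊕ of these = min[2, 7, 15] = 2.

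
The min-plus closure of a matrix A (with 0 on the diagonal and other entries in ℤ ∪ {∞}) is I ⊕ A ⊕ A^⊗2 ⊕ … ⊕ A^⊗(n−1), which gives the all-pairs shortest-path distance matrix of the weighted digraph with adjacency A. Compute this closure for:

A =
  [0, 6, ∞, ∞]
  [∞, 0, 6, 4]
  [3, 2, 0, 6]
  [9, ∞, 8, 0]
Closure =
  [0, 6, 12, 10]
  [9, 0, 6, 4]
  [3, 2, 0, 6]
  [9, 10, 8, 0]

This is the Floyd-Warshall all-pairs shortest-path computation. For each intermediate vertex k = 0, 1, …, 3, update dist[i][j] ← min(dist[i][j], dist[i][k] + dist[k][j]). The final matrix gives, for each (i, j), the minimum total weight of any directed path from i to j (possibly empty when i = j).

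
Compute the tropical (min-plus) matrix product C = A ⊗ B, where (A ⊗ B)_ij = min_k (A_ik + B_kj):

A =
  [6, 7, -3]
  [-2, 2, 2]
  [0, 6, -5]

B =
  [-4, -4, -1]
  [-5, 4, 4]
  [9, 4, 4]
A ⊗ B =
  [2, 1, 1]
  [-6, -6, -3]
  [-4, -4, -1]

Apply the min-plus product entry-by-entry:
  C[0][0] = min over k of (A[0][0] + B[0][0] = 6 + -4 = 2, A[0][1] + B[1][0] = 7 + -5 = 2, A[0][2] + B[2][0] = -3 + 9 = 6) = 2 (attained at k = 0)
  C[0][1] = min over k of (A[0][0] + B[0][1] = 6 + -4 = 2, A[0][1] + B[1][1] = 7 + 4 = 11, A[0][2] + B[2][1] = -3 + 4 = 1) = 1 (attained at k = 2)
  C[0][2] = min over k of (A[0][0] + B[0][2] = 6 + -1 = 5, A[0][1] + B[1][2] = 7 + 4 = 11, A[0][2] + B[2][2] = -3 + 4 = 1) = 1 (attained at k = 2)
  C[1][0] = min over k of (A[1][0] + B[0][0] = -2 + -4 = -6, A[1][1] + B[1][0] = 2 + -5 = -3, A[1][2] + B[2][0] = 2 + 9 = 11) = -6 (attained at k = 0)
  C[1][1] = min over k of (A[1][0] + B[0][1] = -2 + -4 = -6, A[1][1] + B[1][1] = 2 + 4 = 6, A[1][2] + B[2][1] = 2 + 4 = 6) = -6 (attained at k = 0)
  C[1][2] = min over k of (A[1][0] + B[0][2] = -2 + -1 = -3, A[1][1] + B[1][2] = 2 + 4 = 6, A[1][2] + B[2][2] = 2 + 4 = 6) = -3 (attained at k = 0)
  C[2][0] = min over k of (A[2][0] + B[0][0] = 0 + -4 = -4, A[2][1] + B[1][0] = 6 + -5 = 1, A[2][2] + B[2][0] = -5 + 9 = 4) = -4 (attained at k = 0)
  C[2][1] = min over k of (A[2][0] + B[0][1] = 0 + -4 = -4, A[2][1] + B[1][1] = 6 + 4 = 10, A[2][2] + B[2][1] = -5 + 4 = -1) = -4 (attained at k = 0)
  C[2][2] = min over k of (A[2][0] + B[0][2] = 0 + -1 = -1, A[2][1] + B[1][2] = 6 + 4 = 10, A[2][2] + B[2][2] = -5 + 4 = -1) = -1 (attained at k = 0)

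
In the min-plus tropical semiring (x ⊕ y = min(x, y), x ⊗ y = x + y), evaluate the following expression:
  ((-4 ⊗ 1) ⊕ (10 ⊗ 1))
((-4 ⊗ 1) ⊕ (10 ⊗ 1)) = -3

Expand innermost to outermost. Recall ⊕ takes the minimum of its arguments and ⊗ takes their sum. Working out the expression ((-4 ⊗ 1) ⊕ (10 ⊗ 1)) gives -3.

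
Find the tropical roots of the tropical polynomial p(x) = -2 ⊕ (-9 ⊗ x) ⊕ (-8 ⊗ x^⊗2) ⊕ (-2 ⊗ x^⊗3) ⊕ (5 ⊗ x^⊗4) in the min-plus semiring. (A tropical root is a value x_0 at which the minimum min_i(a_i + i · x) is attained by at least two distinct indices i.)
Roots: {-7, -6, -1, 7}

Each tropical root is a break point of the lower envelope of the lines y = a_i + i · x (there are 5 lines, with slopes 0, 1, ..., 4). Only the lines that attain the minimum somewhere contribute to roots; other lines are dominated. Here the surviving (envelope) indices are i = 4, i = 3, i = 2, i = 1, i = 0.
Intersections between consecutive envelope lines give the roots: for adjacent envelope indices i < j the intersection is x = (a_i − a_j) / (j − i). Reading off the sorted break points: {-7, -6, -1, 7}.
Verification: at each break x_0, at least two indices attain the minimum of min_i(a_i + i · x_0).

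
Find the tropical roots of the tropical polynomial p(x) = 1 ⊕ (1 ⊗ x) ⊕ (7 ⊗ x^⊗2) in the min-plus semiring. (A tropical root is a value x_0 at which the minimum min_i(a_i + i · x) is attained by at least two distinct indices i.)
Roots: {-6, 0}

Each tropical root is a break point of the lower envelope of the lines y = a_i + i · x (there are 3 lines, with slopes 0, 1, ..., 2). Only the lines that attain the minimum somewhere contribute to roots; other lines are dominated. Here the surviving (envelope) indices are i = 2, i = 1, i = 0.
Intersections between consecutive envelope lines give the roots: for adjacent envelope indices i < j the intersection is x = (a_i − a_j) / (j − i). Reading off the sorted break points: {-6, 0}.
Verification: at each break x_0, at least two indices attain the minimum of min_i(a_i + i · x_0).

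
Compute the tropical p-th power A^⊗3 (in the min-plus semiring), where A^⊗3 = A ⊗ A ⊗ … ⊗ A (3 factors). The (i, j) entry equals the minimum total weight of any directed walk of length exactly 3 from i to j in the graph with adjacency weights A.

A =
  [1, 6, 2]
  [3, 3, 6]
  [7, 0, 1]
A^⊗3 =
  [3, 3, 4]
  [5, 5, 6]
  [4, 2, 3]

Each entry (A^⊗3)_ij equals the minimum over all length-3 walks i = v_0 → v_1 → … → v_3 = j of Σ_t A[v_t][v_{t+1}]. For example, for (i, j) = (0, 2) we minimise over 9 possible intermediate vertex sequences; the minimum is 4, attained along the walk 0 → 0 → 0 → 2.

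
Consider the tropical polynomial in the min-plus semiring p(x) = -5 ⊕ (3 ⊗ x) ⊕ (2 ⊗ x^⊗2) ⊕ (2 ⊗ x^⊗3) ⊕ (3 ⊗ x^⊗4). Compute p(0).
p(0) = -5

A tropical monomial a ⊗ x^⊗i evaluates to a + i · x. Evaluating each term at x = 0:
  Term 0 contributes -5 + 0 · 0 = -5
  Term 1 contributes 3 + 1 · 0 = 3
  Term 2 contributes 2 + 2 · 0 = 2
  Term 3 contributes 2 + 3 · 0 = 2
  Term 4 contributes 3 + 4 · 0 = 3
p(0) = ⊕ of these = min[-5, 3, 2, 2, 3] = -5.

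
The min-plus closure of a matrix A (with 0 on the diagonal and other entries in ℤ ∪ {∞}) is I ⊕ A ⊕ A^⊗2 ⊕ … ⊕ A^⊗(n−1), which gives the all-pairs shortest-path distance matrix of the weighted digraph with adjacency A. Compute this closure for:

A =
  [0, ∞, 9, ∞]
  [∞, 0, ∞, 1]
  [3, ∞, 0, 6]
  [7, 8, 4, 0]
Closure =
  [0, 23, 9, 15]
  [8, 0, 5, 1]
  [3, 14, 0, 6]
  [7, 8, 4, 0]

This is the Floyd-Warshall all-pairs shortest-path computation. For each intermediate vertex k = 0, 1, …, 3, update dist[i][j] ← min(dist[i][j], dist[i][k] + dist[k][j]). The final matrix gives, for each (i, j), the minimum total weight of any directed path from i to j (possibly empty when i = j).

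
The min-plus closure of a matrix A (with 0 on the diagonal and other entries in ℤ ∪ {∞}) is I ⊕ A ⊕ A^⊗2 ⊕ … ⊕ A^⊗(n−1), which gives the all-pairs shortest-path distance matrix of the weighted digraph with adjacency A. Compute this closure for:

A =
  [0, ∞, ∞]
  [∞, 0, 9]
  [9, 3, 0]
Closure =
  [0, ∞, ∞]
  [18, 0, 9]
  [9, 3, 0]

This is the Floyd-Warshall all-pairs shortest-path computation. For each intermediate vertex k = 0, 1, …, 2, update dist[i][j] ← min(dist[i][j], dist[i][k] + dist[k][j]). The final matrix gives, for each (i, j), the minimum total weight of any directed path from i to j (possibly empty when i = j).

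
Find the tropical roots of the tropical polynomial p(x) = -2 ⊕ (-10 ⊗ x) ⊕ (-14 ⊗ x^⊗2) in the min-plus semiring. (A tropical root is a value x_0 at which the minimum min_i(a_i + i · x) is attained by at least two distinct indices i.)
Roots: {4, 8}

Each tropical root is a break point of the lower envelope of the lines y = a_i + i · x (there are 3 lines, with slopes 0, 1, ..., 2). Only the lines that attain the minimum somewhere contribute to roots; other lines are dominated. Here the surviving (envelope) indices are i = 2, i = 1, i = 0.
Intersections between consecutive envelope lines give the roots: for adjacent envelope indices i < j the intersection is x = (a_i − a_j) / (j − i). Reading off the sorted break points: {4, 8}.
Verification: at each break x_0, at least two indices attain the minimum of min_i(a_i + i · x_0).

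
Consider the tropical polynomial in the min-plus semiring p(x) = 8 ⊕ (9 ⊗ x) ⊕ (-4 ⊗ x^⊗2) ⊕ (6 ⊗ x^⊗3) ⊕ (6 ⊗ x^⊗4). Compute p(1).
p(1) = -2

A tropical monomial a ⊗ x^⊗i evaluates to a + i · x. Evaluating each term at x = 1:
  Term 0 contributes 8 + 0 · 1 = 8
  Term 1 contributes 9 + 1 · 1 = 10
  Term 2 contributes -4 + 2 · 1 = -2
  Term 3 contributes 6 + 3 · 1 = 9
  Term 4 contributes 6 + 4 · 1 = 10
p(1) = ⊕ of these = min[8, 10, -2, 9, 10] = -2.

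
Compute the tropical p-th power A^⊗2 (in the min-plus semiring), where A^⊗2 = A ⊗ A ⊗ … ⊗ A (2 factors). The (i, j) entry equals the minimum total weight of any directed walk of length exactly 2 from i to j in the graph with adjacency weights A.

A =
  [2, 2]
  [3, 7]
A^⊗2 =
  [4, 4]
  [5, 5]

Each entry (A^⊗2)_ij equals the minimum over all length-2 walks i = v_0 → v_1 → … → v_2 = j of Σ_t A[v_t][v_{t+1}]. For example, for (i, j) = (0, 1) we minimise over 2 possible intermediate vertex sequences; the minimum is 4, attained along the walk 0 → 0 → 1.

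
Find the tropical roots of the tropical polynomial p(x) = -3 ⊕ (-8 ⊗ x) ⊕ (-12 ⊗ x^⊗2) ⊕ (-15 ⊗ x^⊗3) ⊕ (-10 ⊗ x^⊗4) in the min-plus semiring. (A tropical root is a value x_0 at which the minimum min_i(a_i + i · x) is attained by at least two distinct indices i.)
Roots: {-5, 3, 4, 5}

Each tropical root is a break point of the lower envelope of the lines y = a_i + i · x (there are 5 lines, with slopes 0, 1, ..., 4). Only the lines that attain the minimum somewhere contribute to roots; other lines are dominated. Here the surviving (envelope) indices are i = 4, i = 3, i = 2, i = 1, i = 0.
Intersections between consecutive envelope lines give the roots: for adjacent envelope indices i < j the intersection is x = (a_i − a_j) / (j − i). Reading off the sorted break points: {-5, 3, 4, 5}.
Verification: at each break x_0, at least two indices attain the minimum of min_i(a_i + i · x_0).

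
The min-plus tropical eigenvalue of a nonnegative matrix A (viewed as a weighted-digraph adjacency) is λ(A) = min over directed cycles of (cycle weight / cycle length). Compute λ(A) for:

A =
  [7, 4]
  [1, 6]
λ(A) = 5/2

Enumerate directed cycles and compute their means (weight / length). Sample:
  cycle 0 → 0: weight = 7, length = 1, mean = 7/1 ≈ 7.000
  cycle 1 → 1: weight = 6, length = 1, mean = 6/1 ≈ 6.000
  cycle 0 → 1 → 0: weight = 5, length = 2, mean = 5/2 ≈ 2.500
  cycle 1 → 0 → 1: weight = 5, length = 2, mean = 5/2 ≈ 2.500
Minimum mean = 2.500, attained e.g. along the cycle 0 → 1 → 0 with weight 5 and length 2. So λ(A) = 5/2 = 5/2.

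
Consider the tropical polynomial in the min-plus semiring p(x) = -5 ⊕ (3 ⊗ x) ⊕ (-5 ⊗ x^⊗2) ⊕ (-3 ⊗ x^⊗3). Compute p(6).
p(6) = -5

A tropical monomial a ⊗ x^⊗i evaluates to a + i · x. Evaluating each term at x = 6:
  Term 0 contributes -5 + 0 · 6 = -5
  Term 1 contributes 3 + 1 · 6 = 9
  Term 2 contributes -5 + 2 · 6 = 7
  Term 3 contributes -3 + 3 · 6 = 15
p(6) = ⊕ of these = min[-5, 9, 7, 15] = -5.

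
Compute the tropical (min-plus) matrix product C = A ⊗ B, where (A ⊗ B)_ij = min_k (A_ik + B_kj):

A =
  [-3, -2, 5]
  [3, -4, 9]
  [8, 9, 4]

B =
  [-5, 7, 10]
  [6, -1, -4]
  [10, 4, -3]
A ⊗ B =
  [-8, -3, -6]
  [-2, -5, -8]
  [3, 8, 1]

Apply the min-plus product entry-by-entry:
  C[0][0] = min over k of (A[0][0] + B[0][0] = -3 + -5 = -8, A[0][1] + B[1][0] = -2 + 6 = 4, A[0][2] + B[2][0] = 5 + 10 = 15) = -8 (attained at k = 0)
  C[0][1] = min over k of (A[0][0] + B[0][1] = -3 + 7 = 4, A[0][1] + B[1][1] = -2 + -1 = -3, A[0][2] + B[2][1] = 5 + 4 = 9) = -3 (attained at k = 1)
  C[0][2] = min over k of (A[0][0] + B[0][2] = -3 + 10 = 7, A[0][1] + B[1][2] = -2 + -4 = -6, A[0][2] + B[2][2] = 5 + -3 = 2) = -6 (attained at k = 1)
  C[1][0] = min over k of (A[1][0] + B[0][0] = 3 + -5 = -2, A[1][1] + B[1][0] = -4 + 6 = 2, A[1][2] + B[2][0] = 9 + 10 = 19) = -2 (attained at k = 0)
  C[1][1] = min over k of (A[1][0] + B[0][1] = 3 + 7 = 10, A[1][1] + B[1][1] = -4 + -1 = -5, A[1][2] + B[2][1] = 9 + 4 = 13) = -5 (attained at k = 1)
  C[1][2] = min over k of (A[1][0] + B[0][2] = 3 + 10 = 13, A[1][1] + B[1][2] = -4 + -4 = -8, A[1][2] + B[2][2] = 9 + -3 = 6) = -8 (attained at k = 1)
  C[2][0] = min over k of (A[2][0] + B[0][0] = 8 + -5 = 3, A[2][1] + B[1][0] = 9 + 6 = 15, A[2][2] + B[2][0] = 4 + 10 = 14) = 3 (attained at k = 0)
  C[2][1] = min over k of (A[2][0] + B[0][1] = 8 + 7 = 15, A[2][1] + B[1][1] = 9 + -1 = 8, A[2][2] + B[2][1] = 4 + 4 = 8) = 8 (attained at k = 1)
  C[2][2] = min over k of (A[2][0] + B[0][2] = 8 + 10 = 18, A[2][1] + B[1][2] = 9 + -4 = 5, A[2][2] + B[2][2] = 4 + -3 = 1) = 1 (attained at k = 2)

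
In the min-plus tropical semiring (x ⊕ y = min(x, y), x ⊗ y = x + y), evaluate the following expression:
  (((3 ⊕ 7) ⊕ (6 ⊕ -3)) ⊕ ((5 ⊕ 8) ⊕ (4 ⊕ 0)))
(((3 ⊕ 7) ⊕ (6 ⊕ -3)) ⊕ ((5 ⊕ 8) ⊕ (4 ⊕ 0))) = -3

Expand innermost to outermost. Recall ⊕ takes the minimum of its arguments and ⊗ takes their sum. Working out the expression (((3 ⊕ 7) ⊕ (6 ⊕ -3)) ⊕ ((5 ⊕ 8) ⊕ (4 ⊕ 0))) gives -3.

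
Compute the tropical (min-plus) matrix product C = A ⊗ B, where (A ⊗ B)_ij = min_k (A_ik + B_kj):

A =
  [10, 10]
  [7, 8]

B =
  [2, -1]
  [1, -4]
A ⊗ B =
  [11, 6]
  [9, 4]

Apply the min-plus product entry-by-entry:
  C[0][0] = min over k of (A[0][0] + B[0][0] = 10 + 2 = 12, A[0][1] + B[1][0] = 10 + 1 = 11) = 11 (attained at k = 1)
  C[0][1] = min over k of (A[0][0] + B[0][1] = 10 + -1 = 9, A[0][1] + B[1][1] = 10 + -4 = 6) = 6 (attained at k = 1)
  C[1][0] = min over k of (A[1][0] + B[0][0] = 7 + 2 = 9, A[1][1] + B[1][0] = 8 + 1 = 9) = 9 (attained at k = 0)
  C[1][1] = min over k of (A[1][0] + B[0][1] = 7 + -1 = 6, A[1][1] + B[1][1] = 8 + -4 = 4) = 4 (attained at k = 1)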